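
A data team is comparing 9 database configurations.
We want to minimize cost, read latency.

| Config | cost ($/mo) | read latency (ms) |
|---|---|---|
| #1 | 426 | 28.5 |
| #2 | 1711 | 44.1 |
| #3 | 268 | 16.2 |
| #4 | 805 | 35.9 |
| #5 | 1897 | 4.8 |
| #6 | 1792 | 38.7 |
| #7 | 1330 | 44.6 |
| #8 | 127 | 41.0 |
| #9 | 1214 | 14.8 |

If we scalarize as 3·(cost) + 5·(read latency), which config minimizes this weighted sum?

#8

#1: 3·426 + 5·28.5 = 1420.5
#2: 3·1711 + 5·44.1 = 5353.5
#3: 3·268 + 5·16.2 = 885.0
#4: 3·805 + 5·35.9 = 2594.5
#5: 3·1897 + 5·4.8 = 5715.0
#6: 3·1792 + 5·38.7 = 5569.5
#7: 3·1330 + 5·44.6 = 4213.0
#8: 3·127 + 5·41.0 = 586.0
#9: 3·1214 + 5·14.8 = 3716.0
Lowest: #8 at 586.0.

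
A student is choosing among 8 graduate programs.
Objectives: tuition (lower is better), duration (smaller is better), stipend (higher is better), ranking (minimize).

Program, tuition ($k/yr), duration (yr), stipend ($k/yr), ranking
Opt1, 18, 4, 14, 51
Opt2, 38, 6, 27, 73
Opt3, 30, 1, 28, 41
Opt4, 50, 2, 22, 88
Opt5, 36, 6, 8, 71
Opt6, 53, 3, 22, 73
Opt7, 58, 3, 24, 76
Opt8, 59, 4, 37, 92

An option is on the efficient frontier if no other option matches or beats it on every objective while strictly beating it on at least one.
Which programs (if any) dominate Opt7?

Opt3: tuition 30≤58, duration 1≤3, stipend 28≥24, ranking 41≤76 — dominates Opt7.
Others (Opt1, Opt2, Opt4, Opt5, Opt6, Opt8) are each worse than Opt7 on at least one objective.

Opt3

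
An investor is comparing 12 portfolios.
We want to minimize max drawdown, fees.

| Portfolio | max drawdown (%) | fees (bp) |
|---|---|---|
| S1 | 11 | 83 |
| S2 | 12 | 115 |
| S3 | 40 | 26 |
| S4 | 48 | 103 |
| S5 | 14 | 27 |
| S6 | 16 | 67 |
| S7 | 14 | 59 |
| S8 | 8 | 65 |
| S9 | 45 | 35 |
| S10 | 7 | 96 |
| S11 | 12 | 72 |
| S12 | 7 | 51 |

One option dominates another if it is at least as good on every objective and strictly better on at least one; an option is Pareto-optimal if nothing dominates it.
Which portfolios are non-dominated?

S1: dominated by S8 (max drawdown 8≤11, fees 65≤83).
S2: dominated by S1 (max drawdown 11≤12, fees 83≤115).
S3: not dominated (best fees).
S4: dominated by S1 (max drawdown 11≤48, fees 83≤103).
S5: not dominated.
S6: dominated by S5 (max drawdown 14≤16, fees 27≤67).
S7: dominated by S5 (max drawdown 14≤14, fees 27≤59).
S8: dominated by S12 (max drawdown 7≤8, fees 51≤65).
S9: dominated by S3 (max drawdown 40≤45, fees 26≤35).
S10: dominated by S12 (max drawdown 7≤7, fees 51≤96).
S11: dominated by S8 (max drawdown 8≤12, fees 65≤72).
S12: not dominated.

S3, S5, S12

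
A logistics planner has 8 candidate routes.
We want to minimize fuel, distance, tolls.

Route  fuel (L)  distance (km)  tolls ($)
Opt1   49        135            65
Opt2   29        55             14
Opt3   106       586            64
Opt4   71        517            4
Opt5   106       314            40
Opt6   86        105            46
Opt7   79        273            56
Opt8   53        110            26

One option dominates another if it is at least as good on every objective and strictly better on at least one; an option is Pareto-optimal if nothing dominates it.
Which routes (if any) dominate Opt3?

Opt2, Opt4, Opt5, Opt6, Opt7, Opt8

Opt2: fuel 29≤106, distance 55≤586, tolls 14≤64 — dominates Opt3.
Opt4: fuel 71≤106, distance 517≤586, tolls 4≤64 — dominates Opt3.
Opt5: fuel 106≤106, distance 314≤586, tolls 40≤64 — dominates Opt3.
Opt6: fuel 86≤106, distance 105≤586, tolls 46≤64 — dominates Opt3.
Opt7: fuel 79≤106, distance 273≤586, tolls 56≤64 — dominates Opt3.
Opt8: fuel 53≤106, distance 110≤586, tolls 26≤64 — dominates Opt3.
Others (Opt1) are each worse than Opt3 on at least one objective.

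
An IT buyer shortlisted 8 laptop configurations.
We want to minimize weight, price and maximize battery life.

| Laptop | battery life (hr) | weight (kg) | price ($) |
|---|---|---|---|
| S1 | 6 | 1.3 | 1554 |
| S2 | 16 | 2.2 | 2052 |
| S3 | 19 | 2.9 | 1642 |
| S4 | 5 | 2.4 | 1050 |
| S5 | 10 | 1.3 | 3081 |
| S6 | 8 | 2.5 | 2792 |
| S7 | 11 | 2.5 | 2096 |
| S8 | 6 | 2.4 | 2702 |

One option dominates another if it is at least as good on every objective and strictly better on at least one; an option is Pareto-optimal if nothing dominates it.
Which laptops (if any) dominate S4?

S1: worse on price (1554 vs 1050).
S2: worse on price (2052 vs 1050).
S3: worse on weight (2.9 vs 2.4).
S5: worse on price (3081 vs 1050).
S6: worse on weight (2.5 vs 2.4).
S7: worse on weight (2.5 vs 2.4).
S8: worse on price (2702 vs 1050).
No option dominates S4.

none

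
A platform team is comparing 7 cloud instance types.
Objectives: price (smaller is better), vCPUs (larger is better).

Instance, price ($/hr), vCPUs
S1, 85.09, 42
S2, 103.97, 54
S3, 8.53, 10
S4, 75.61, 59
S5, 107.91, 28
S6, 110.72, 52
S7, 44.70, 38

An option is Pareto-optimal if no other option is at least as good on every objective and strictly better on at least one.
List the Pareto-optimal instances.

S3, S4, S7

S1: dominated by S4 (price 75.61≤85.09, vCPUs 59≥42).
S2: dominated by S4 (price 75.61≤103.97, vCPUs 59≥54).
S3: not dominated (best price).
S4: not dominated (best vCPUs).
S5: dominated by S1 (price 85.09≤107.91, vCPUs 42≥28).
S6: dominated by S2 (price 103.97≤110.72, vCPUs 54≥52).
S7: not dominated.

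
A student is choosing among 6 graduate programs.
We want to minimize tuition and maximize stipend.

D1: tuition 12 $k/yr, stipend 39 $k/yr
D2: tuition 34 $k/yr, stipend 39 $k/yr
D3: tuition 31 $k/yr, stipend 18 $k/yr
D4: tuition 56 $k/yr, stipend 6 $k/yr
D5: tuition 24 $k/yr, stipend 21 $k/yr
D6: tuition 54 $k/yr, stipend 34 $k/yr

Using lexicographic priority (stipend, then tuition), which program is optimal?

D1

First maximize stipend: best is 39, kept {D1, D2}.
Then minimize tuition: best is 12, kept {D1}.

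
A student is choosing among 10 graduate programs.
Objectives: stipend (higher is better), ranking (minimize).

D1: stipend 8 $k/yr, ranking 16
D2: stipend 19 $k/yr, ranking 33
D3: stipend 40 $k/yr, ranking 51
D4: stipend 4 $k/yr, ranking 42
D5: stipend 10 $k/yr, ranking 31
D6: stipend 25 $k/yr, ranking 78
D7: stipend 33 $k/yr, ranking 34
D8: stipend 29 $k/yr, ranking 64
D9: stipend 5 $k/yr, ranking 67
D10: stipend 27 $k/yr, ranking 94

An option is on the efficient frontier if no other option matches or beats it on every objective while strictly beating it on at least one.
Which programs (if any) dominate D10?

D3, D7, D8

D3: stipend 40≥27, ranking 51≤94 — dominates D10.
D7: stipend 33≥27, ranking 34≤94 — dominates D10.
D8: stipend 29≥27, ranking 64≤94 — dominates D10.
Others (D1, D2, D4, D5, D6, D9) are each worse than D10 on at least one objective.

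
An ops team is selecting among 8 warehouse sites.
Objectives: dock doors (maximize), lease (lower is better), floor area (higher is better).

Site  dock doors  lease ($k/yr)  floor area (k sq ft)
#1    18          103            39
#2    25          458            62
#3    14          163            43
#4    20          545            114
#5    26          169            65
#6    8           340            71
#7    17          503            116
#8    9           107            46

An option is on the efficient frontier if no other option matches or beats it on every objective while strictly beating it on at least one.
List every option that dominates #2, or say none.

#5

#5: dock doors 26≥25, lease 169≤458, floor area 65≥62 — dominates #2.
Others (#1, #3, #4, #6, #7, #8) are each worse than #2 on at least one objective.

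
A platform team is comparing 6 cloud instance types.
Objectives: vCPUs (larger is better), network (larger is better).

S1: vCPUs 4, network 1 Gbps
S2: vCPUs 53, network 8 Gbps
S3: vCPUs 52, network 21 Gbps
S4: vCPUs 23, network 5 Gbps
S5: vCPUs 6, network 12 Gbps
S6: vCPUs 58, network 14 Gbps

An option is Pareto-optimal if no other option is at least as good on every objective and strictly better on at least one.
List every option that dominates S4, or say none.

S2: vCPUs 53≥23, network 8≥5 — dominates S4.
S3: vCPUs 52≥23, network 21≥5 — dominates S4.
S6: vCPUs 58≥23, network 14≥5 — dominates S4.
Others (S1, S5) are each worse than S4 on at least one objective.

S2, S3, S6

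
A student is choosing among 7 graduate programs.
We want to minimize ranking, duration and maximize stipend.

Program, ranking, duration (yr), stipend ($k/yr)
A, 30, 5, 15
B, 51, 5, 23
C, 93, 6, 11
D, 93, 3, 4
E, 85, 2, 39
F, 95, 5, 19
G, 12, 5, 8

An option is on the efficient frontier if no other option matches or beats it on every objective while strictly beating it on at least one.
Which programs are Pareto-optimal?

A, B, E, G

A: not dominated.
B: not dominated.
C: dominated by A (ranking 30≤93, duration 5≤6, stipend 15≥11).
D: dominated by E (ranking 85≤93, duration 2≤3, stipend 39≥4).
E: not dominated (best duration).
F: dominated by B (ranking 51≤95, duration 5≤5, stipend 23≥19).
G: not dominated (best ranking).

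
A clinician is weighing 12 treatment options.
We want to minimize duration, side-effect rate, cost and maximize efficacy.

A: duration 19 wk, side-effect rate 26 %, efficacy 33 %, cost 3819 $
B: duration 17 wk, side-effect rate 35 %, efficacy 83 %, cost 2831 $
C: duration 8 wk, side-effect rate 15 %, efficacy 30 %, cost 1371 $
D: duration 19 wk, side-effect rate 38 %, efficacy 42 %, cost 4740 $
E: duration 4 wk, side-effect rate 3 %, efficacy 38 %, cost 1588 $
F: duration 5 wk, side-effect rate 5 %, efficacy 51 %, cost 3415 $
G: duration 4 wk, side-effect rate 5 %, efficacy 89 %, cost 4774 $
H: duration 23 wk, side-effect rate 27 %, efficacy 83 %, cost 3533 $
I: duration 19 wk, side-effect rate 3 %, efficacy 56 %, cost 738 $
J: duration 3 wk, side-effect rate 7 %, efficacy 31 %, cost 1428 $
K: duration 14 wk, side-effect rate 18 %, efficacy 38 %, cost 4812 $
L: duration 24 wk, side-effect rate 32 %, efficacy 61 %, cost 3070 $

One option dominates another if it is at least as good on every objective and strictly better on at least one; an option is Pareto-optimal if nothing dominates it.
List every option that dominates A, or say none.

E, F, I

E: duration 4≤19, side-effect rate 3≤26, efficacy 38≥33, cost 1588≤3819 — dominates A.
F: duration 5≤19, side-effect rate 5≤26, efficacy 51≥33, cost 3415≤3819 — dominates A.
I: duration 19≤19, side-effect rate 3≤26, efficacy 56≥33, cost 738≤3819 — dominates A.
Others (B, C, D, G, H, J, K, L) are each worse than A on at least one objective.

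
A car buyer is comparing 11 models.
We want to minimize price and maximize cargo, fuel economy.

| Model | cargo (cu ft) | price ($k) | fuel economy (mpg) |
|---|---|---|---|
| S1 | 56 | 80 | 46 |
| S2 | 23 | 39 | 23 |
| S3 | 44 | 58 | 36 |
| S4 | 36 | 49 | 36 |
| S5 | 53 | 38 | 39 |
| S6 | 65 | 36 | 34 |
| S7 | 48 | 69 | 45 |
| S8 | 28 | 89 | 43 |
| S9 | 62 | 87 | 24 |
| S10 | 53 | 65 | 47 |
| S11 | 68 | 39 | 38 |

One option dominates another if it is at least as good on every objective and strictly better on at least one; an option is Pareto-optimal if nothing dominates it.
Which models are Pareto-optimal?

S1, S5, S6, S10, S11

S1: not dominated.
S2: dominated by S5 (cargo 53≥23, price 38≤39, fuel economy 39≥23).
S3: dominated by S5 (cargo 53≥44, price 38≤58, fuel economy 39≥36).
S4: dominated by S5 (cargo 53≥36, price 38≤49, fuel economy 39≥36).
S5: not dominated.
S6: not dominated (best price).
S7: dominated by S10 (cargo 53≥48, price 65≤69, fuel economy 47≥45).
S8: dominated by S1 (cargo 56≥28, price 80≤89, fuel economy 46≥43).
S9: dominated by S6 (cargo 65≥62, price 36≤87, fuel economy 34≥24).
S10: not dominated (best fuel economy).
S11: not dominated (best cargo).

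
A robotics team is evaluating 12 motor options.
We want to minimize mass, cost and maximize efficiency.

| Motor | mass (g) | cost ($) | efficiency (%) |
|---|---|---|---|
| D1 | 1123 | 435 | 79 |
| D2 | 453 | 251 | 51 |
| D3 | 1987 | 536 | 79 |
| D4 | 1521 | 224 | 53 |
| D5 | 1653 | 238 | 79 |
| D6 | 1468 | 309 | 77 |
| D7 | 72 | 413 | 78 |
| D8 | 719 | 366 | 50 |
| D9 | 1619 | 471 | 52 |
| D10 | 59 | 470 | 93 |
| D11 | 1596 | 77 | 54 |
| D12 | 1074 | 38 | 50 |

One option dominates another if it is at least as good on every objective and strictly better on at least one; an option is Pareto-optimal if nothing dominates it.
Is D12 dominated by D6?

No

D6 vs D12: D6 is worse on mass (1468 vs 1074), so it does not dominate D12.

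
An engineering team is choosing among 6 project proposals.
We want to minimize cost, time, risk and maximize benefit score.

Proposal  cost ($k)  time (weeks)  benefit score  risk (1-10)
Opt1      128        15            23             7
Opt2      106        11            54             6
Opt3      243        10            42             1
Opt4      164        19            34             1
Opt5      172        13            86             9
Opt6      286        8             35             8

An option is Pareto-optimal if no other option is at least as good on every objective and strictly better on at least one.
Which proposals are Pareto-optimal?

Opt2, Opt3, Opt4, Opt5, Opt6

Opt1: dominated by Opt2 (cost 106≤128, time 11≤15, benefit score 54≥23, risk 6≤7).
Opt2: not dominated (best cost).
Opt3: not dominated.
Opt4: not dominated.
Opt5: not dominated (best benefit score).
Opt6: not dominated (best time).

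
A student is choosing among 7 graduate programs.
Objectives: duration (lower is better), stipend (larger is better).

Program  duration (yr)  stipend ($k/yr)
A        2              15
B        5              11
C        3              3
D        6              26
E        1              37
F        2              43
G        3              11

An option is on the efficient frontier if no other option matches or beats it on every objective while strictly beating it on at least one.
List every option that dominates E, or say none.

A: worse on duration (2 vs 1).
B: worse on duration (5 vs 1).
C: worse on duration (3 vs 1).
D: worse on duration (6 vs 1).
F: worse on duration (2 vs 1).
G: worse on duration (3 vs 1).
No option dominates E.

none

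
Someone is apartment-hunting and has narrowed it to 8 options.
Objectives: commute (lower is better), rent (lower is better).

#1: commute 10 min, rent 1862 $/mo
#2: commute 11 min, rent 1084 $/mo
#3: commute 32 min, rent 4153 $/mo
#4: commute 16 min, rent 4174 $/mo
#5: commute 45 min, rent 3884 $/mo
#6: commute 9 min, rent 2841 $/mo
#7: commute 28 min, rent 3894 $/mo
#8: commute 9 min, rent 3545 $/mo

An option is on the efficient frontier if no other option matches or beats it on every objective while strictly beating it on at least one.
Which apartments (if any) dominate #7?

#1: commute 10≤28, rent 1862≤3894 — dominates #7.
#2: commute 11≤28, rent 1084≤3894 — dominates #7.
#6: commute 9≤28, rent 2841≤3894 — dominates #7.
#8: commute 9≤28, rent 3545≤3894 — dominates #7.
Others (#3, #4, #5) are each worse than #7 on at least one objective.

#1, #2, #6, #8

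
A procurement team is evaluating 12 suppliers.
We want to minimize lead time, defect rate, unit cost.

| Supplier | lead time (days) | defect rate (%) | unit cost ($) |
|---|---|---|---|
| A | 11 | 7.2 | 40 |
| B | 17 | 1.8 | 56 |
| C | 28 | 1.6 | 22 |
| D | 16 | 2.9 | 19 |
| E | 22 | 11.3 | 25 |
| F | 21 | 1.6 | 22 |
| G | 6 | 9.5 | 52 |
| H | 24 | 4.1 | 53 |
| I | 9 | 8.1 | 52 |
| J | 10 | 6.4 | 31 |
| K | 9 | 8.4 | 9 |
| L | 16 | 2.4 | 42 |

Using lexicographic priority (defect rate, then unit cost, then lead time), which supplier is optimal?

F

First minimize defect rate: best is 1.6, kept {C, F}.
Then minimize unit cost: best is 22, kept {C, F}.
Then minimize lead time: best is 21, kept {F}.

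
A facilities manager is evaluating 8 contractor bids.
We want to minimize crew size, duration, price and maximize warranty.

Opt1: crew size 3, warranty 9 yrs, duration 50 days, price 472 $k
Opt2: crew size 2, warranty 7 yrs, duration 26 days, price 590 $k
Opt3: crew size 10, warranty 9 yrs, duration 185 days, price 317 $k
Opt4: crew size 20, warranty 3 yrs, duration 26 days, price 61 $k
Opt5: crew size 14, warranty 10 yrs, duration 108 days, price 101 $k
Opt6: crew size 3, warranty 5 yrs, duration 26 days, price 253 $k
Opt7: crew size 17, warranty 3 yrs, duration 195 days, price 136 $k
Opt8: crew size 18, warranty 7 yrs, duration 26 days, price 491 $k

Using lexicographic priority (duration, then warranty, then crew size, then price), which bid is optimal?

Opt2

First minimize duration: best is 26, kept {Opt2, Opt4, Opt6, Opt8}.
Then maximize warranty: best is 7, kept {Opt2, Opt8}.
Then minimize crew size: best is 2, kept {Opt2}.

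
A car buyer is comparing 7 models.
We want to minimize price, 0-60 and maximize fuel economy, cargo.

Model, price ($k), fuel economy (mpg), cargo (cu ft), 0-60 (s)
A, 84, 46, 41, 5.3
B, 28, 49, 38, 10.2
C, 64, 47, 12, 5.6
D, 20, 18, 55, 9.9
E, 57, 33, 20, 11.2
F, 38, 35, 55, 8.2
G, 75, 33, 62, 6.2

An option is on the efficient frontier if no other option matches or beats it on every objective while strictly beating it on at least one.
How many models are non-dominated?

6

A: not dominated (best 0-60).
B: not dominated (best fuel economy).
C: not dominated.
D: not dominated (best price).
E: dominated by B (price 28≤57, fuel economy 49≥33, cargo 38≥20, 0-60 10.2≤11.2).
F: not dominated.
G: not dominated (best cargo).
Pareto-optimal: A, B, C, D, F, G → 6.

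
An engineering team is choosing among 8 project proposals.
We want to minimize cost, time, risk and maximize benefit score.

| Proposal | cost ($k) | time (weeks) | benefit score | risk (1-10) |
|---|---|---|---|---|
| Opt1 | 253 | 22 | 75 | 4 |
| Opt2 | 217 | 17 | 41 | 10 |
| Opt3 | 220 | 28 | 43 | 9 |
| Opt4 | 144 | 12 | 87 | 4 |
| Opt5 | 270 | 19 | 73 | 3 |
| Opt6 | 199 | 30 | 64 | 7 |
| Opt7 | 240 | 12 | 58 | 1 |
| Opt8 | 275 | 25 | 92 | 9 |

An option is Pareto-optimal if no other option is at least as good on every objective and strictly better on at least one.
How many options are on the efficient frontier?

Opt1: dominated by Opt4 (cost 144≤253, time 12≤22, benefit score 87≥75, risk 4≤4).
Opt2: dominated by Opt4 (cost 144≤217, time 12≤17, benefit score 87≥41, risk 4≤10).
Opt3: dominated by Opt4 (cost 144≤220, time 12≤28, benefit score 87≥43, risk 4≤9).
Opt4: not dominated (best cost).
Opt5: not dominated.
Opt6: dominated by Opt4 (cost 144≤199, time 12≤30, benefit score 87≥64, risk 4≤7).
Opt7: not dominated (best risk).
Opt8: not dominated (best benefit score).
Pareto-optimal: Opt4, Opt5, Opt7, Opt8 → 4.

4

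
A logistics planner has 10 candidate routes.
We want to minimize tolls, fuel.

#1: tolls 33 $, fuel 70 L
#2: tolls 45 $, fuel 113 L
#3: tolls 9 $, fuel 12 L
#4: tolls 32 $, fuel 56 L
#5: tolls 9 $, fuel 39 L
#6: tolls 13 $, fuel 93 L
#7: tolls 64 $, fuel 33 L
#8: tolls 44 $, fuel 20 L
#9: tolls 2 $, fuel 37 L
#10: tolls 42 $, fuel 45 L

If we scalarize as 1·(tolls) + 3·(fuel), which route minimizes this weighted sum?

#3

#1: 1·33 + 3·70 = 243
#2: 1·45 + 3·113 = 384
#3: 1·9 + 3·12 = 45
#4: 1·32 + 3·56 = 200
#5: 1·9 + 3·39 = 126
#6: 1·13 + 3·93 = 292
#7: 1·64 + 3·33 = 163
#8: 1·44 + 3·20 = 104
#9: 1·2 + 3·37 = 113
#10: 1·42 + 3·45 = 177
Lowest: #3 at 45.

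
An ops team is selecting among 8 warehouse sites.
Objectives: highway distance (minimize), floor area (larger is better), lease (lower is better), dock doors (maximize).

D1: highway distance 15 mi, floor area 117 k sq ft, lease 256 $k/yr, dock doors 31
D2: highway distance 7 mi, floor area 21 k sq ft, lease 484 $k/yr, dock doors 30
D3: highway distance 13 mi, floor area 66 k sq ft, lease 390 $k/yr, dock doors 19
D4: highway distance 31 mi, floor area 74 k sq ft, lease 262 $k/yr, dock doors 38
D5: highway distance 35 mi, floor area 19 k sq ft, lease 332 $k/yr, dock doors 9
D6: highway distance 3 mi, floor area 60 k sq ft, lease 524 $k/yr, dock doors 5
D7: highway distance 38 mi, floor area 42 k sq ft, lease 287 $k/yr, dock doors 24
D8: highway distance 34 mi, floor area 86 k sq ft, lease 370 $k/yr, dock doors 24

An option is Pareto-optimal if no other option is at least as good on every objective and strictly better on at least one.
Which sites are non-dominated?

D1: not dominated (best floor area).
D2: not dominated.
D3: not dominated.
D4: not dominated (best dock doors).
D5: dominated by D1 (highway distance 15≤35, floor area 117≥19, lease 256≤332, dock doors 31≥9).
D6: not dominated (best highway distance).
D7: dominated by D1 (highway distance 15≤38, floor area 117≥42, lease 256≤287, dock doors 31≥24).
D8: dominated by D1 (highway distance 15≤34, floor area 117≥86, lease 256≤370, dock doors 31≥24).

D1, D2, D3, D4, D6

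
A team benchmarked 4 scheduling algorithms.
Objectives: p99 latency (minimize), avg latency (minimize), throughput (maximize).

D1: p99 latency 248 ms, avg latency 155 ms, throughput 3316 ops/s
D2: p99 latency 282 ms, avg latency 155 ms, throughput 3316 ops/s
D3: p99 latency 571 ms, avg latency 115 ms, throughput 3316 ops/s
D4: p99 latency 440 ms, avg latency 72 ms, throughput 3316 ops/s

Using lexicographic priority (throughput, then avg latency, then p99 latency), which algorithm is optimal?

D4

First maximize throughput: best is 3316, kept {D1, D2, D3, D4}.
Then minimize avg latency: best is 72, kept {D4}.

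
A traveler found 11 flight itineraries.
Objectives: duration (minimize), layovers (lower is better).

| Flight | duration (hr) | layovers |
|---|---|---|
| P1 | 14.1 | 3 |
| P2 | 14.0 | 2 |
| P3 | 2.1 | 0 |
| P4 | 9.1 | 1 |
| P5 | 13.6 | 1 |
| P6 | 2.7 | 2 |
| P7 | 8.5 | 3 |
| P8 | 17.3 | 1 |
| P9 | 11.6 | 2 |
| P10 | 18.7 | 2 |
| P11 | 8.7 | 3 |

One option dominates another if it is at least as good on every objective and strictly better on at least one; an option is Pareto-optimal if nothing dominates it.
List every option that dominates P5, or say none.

P3, P4

P3: duration 2.1≤13.6, layovers 0≤1 — dominates P5.
P4: duration 9.1≤13.6, layovers 1≤1 — dominates P5.
Others (P1, P2, P6, P7, P8, P9, P10, P11) are each worse than P5 on at least one objective.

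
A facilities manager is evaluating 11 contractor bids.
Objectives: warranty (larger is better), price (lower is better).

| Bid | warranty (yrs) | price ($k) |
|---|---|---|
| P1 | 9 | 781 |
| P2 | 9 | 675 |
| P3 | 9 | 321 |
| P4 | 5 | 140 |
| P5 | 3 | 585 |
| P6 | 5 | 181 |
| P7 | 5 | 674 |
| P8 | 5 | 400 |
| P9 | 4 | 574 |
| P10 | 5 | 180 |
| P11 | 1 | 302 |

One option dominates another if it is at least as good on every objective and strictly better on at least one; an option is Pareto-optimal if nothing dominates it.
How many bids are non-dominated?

2

P1: dominated by P2 (warranty 9≥9, price 675≤781).
P2: dominated by P3 (warranty 9≥9, price 321≤675).
P3: not dominated.
P4: not dominated (best price).
P5: dominated by P3 (warranty 9≥3, price 321≤585).
P6: dominated by P4 (warranty 5≥5, price 140≤181).
P7: dominated by P3 (warranty 9≥5, price 321≤674).
P8: dominated by P3 (warranty 9≥5, price 321≤400).
P9: dominated by P3 (warranty 9≥4, price 321≤574).
P10: dominated by P4 (warranty 5≥5, price 140≤180).
P11: dominated by P4 (warranty 5≥1, price 140≤302).
Pareto-optimal: P3, P4 → 2.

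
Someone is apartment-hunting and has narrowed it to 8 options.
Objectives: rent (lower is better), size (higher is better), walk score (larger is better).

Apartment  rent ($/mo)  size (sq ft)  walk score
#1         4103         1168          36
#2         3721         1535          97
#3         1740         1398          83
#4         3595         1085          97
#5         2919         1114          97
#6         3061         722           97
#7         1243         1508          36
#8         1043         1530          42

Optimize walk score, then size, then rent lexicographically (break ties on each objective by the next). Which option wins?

First maximize walk score: best is 97, kept {#2, #4, #5, #6}.
Then maximize size: best is 1535, kept {#2}.

#2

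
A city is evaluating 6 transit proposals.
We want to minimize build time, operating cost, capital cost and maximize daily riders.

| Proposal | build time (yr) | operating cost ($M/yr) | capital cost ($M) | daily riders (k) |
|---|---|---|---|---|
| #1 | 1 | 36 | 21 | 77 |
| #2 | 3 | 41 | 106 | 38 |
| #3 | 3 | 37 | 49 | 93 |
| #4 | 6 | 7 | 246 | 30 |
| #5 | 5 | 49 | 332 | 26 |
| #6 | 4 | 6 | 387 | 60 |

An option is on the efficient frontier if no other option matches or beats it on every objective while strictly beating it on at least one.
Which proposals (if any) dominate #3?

#1: worse on daily riders (77 vs 93).
#2: worse on operating cost (41 vs 37).
#4: worse on build time (6 vs 3).
#5: worse on build time (5 vs 3).
#6: worse on build time (4 vs 3).
No option dominates #3.

none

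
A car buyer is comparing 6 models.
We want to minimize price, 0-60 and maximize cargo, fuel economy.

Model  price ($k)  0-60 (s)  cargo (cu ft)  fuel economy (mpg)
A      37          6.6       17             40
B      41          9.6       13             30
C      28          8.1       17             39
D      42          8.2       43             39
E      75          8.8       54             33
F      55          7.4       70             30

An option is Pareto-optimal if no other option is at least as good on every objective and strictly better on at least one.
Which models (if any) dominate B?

A, C

A: price 37≤41, 0-60 6.6≤9.6, cargo 17≥13, fuel economy 40≥30 — dominates B.
C: price 28≤41, 0-60 8.1≤9.6, cargo 17≥13, fuel economy 39≥30 — dominates B.
Others (D, E, F) are each worse than B on at least one objective.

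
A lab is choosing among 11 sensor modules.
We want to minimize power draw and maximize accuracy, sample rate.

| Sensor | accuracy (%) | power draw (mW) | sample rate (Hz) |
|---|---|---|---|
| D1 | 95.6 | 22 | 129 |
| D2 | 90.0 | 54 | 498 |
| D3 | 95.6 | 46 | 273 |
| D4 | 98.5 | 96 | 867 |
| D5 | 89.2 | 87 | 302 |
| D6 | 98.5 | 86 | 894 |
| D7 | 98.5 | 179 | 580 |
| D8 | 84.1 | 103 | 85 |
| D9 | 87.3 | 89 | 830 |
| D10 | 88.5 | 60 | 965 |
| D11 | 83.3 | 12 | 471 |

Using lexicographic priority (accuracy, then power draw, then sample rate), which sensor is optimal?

First maximize accuracy: best is 98.5, kept {D4, D6, D7}.
Then minimize power draw: best is 86, kept {D6}.

D6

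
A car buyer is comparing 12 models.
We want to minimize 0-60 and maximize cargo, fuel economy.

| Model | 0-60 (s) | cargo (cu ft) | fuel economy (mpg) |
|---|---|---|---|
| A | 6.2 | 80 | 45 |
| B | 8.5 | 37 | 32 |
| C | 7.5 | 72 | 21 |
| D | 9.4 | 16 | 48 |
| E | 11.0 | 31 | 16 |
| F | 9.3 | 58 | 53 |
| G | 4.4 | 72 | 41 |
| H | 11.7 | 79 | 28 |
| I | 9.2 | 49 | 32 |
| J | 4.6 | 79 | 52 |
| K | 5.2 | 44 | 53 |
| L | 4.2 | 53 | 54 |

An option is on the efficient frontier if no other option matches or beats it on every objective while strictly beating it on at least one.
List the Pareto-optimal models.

A: not dominated (best cargo).
B: dominated by A (0-60 6.2≤8.5, cargo 80≥37, fuel economy 45≥32).
C: dominated by A (0-60 6.2≤7.5, cargo 80≥72, fuel economy 45≥21).
D: dominated by F (0-60 9.3≤9.4, cargo 58≥16, fuel economy 53≥48).
E: dominated by A (0-60 6.2≤11.0, cargo 80≥31, fuel economy 45≥16).
F: not dominated.
G: not dominated.
H: dominated by A (0-60 6.2≤11.7, cargo 80≥79, fuel economy 45≥28).
I: dominated by A (0-60 6.2≤9.2, cargo 80≥49, fuel economy 45≥32).
J: not dominated.
K: dominated by L (0-60 4.2≤5.2, cargo 53≥44, fuel economy 54≥53).
L: not dominated (best 0-60).

A, F, G, J, L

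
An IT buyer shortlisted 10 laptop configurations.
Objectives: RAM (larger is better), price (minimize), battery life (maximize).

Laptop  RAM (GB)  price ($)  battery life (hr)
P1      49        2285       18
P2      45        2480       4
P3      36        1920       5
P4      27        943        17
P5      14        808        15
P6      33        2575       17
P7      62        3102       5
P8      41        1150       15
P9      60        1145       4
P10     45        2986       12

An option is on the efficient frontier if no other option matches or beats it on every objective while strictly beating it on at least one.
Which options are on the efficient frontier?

P1, P4, P5, P7, P8, P9

P1: not dominated (best battery life).
P2: dominated by P1 (RAM 49≥45, price 2285≤2480, battery life 18≥4).
P3: dominated by P8 (RAM 41≥36, price 1150≤1920, battery life 15≥5).
P4: not dominated.
P5: not dominated (best price).
P6: dominated by P1 (RAM 49≥33, price 2285≤2575, battery life 18≥17).
P7: not dominated (best RAM).
P8: not dominated.
P9: not dominated.
P10: dominated by P1 (RAM 49≥45, price 2285≤2986, battery life 18≥12).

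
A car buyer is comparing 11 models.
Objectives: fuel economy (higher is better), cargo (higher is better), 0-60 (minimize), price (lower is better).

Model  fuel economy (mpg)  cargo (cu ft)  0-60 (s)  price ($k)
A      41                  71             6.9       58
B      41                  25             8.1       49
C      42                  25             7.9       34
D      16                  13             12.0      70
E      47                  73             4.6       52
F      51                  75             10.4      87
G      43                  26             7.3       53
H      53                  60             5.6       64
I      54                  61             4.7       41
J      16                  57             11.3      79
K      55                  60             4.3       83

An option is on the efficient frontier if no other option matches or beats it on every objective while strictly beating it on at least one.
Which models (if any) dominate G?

E, I

E: fuel economy 47≥43, cargo 73≥26, 0-60 4.6≤7.3, price 52≤53 — dominates G.
I: fuel economy 54≥43, cargo 61≥26, 0-60 4.7≤7.3, price 41≤53 — dominates G.
Others (A, B, C, D, F, H, J, K) are each worse than G on at least one objective.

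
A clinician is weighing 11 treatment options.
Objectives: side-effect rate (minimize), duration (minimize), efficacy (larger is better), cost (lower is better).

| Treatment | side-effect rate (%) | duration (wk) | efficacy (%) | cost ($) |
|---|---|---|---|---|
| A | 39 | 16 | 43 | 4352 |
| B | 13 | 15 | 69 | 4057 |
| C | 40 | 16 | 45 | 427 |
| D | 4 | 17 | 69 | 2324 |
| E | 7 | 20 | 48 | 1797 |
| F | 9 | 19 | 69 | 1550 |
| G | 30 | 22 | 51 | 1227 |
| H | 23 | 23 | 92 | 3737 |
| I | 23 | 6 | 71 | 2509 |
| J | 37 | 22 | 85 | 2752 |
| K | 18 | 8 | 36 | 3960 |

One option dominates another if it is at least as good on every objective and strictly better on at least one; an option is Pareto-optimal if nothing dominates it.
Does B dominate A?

B vs A: side-effect rate 13≤39, duration 15≤16, efficacy 69≥43, cost 4057≤4352 — B is at least as good on every objective with at least one strict improvement.

Yes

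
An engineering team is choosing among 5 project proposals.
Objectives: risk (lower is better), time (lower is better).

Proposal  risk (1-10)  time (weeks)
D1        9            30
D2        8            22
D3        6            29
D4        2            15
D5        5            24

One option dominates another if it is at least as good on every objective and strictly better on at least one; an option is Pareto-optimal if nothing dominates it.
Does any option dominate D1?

D2 vs D1: risk 8≤9, time 22≤30 — D2 is at least as good on every objective and strictly better on at least one, so D2 dominates D1.

Yes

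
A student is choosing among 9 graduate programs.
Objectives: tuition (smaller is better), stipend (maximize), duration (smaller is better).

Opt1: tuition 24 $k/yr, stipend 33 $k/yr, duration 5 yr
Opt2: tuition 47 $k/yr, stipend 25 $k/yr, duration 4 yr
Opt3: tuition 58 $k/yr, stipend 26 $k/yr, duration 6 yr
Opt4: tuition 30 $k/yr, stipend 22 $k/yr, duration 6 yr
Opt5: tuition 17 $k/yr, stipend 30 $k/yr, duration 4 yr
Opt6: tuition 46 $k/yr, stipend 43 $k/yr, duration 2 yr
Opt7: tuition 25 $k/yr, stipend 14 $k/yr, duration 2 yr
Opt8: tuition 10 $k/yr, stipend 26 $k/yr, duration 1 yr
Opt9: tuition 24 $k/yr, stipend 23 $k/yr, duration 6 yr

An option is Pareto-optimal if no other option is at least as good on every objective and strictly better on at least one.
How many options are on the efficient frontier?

Opt1: not dominated.
Opt2: dominated by Opt5 (tuition 17≤47, stipend 30≥25, duration 4≤4).
Opt3: dominated by Opt1 (tuition 24≤58, stipend 33≥26, duration 5≤6).
Opt4: dominated by Opt1 (tuition 24≤30, stipend 33≥22, duration 5≤6).
Opt5: not dominated.
Opt6: not dominated (best stipend).
Opt7: dominated by Opt8 (tuition 10≤25, stipend 26≥14, duration 1≤2).
Opt8: not dominated (best tuition).
Opt9: dominated by Opt1 (tuition 24≤24, stipend 33≥23, duration 5≤6).
Pareto-optimal: Opt1, Opt5, Opt6, Opt8 → 4.

4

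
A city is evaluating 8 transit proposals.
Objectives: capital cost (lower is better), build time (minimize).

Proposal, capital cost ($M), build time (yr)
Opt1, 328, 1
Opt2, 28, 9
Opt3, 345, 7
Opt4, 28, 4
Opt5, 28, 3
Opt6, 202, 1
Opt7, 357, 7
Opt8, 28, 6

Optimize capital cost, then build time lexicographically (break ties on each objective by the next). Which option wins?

Opt5

First minimize capital cost: best is 28, kept {Opt2, Opt4, Opt5, Opt8}.
Then minimize build time: best is 3, kept {Opt5}.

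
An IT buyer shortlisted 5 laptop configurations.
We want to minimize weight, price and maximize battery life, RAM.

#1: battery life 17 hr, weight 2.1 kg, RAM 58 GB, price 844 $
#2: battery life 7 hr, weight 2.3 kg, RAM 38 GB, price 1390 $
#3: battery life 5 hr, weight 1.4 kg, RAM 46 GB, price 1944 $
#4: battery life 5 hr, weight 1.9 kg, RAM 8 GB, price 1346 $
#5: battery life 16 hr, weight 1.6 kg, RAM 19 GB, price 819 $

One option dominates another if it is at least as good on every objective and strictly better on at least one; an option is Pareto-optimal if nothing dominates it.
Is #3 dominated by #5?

#5 vs #3: #5 is worse on weight (1.6 vs 1.4), so it does not dominate #3.

No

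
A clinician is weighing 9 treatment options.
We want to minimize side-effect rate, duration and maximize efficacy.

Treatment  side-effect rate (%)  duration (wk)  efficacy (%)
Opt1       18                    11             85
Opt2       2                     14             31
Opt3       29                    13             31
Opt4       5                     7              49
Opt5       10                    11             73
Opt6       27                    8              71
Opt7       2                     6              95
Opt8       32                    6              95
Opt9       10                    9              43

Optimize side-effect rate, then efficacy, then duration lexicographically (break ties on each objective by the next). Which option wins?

First minimize side-effect rate: best is 2, kept {Opt2, Opt7}.
Then maximize efficacy: best is 95, kept {Opt7}.

Opt7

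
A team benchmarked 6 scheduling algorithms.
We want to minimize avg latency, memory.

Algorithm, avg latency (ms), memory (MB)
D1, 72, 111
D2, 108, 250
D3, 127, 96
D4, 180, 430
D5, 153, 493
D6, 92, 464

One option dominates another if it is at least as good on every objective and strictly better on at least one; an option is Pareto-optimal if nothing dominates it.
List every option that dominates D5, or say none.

D1, D2, D3, D6

D1: avg latency 72≤153, memory 111≤493 — dominates D5.
D2: avg latency 108≤153, memory 250≤493 — dominates D5.
D3: avg latency 127≤153, memory 96≤493 — dominates D5.
D6: avg latency 92≤153, memory 464≤493 — dominates D5.
Others (D4) are each worse than D5 on at least one objective.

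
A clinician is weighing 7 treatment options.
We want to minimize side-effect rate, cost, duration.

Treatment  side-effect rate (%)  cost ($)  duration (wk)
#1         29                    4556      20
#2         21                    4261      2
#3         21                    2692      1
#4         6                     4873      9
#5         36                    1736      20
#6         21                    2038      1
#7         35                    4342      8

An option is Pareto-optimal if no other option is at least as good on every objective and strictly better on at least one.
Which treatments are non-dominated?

#1: dominated by #2 (side-effect rate 21≤29, cost 4261≤4556, duration 2≤20).
#2: dominated by #3 (side-effect rate 21≤21, cost 2692≤4261, duration 1≤2).
#3: dominated by #6 (side-effect rate 21≤21, cost 2038≤2692, duration 1≤1).
#4: not dominated (best side-effect rate).
#5: not dominated (best cost).
#6: not dominated.
#7: dominated by #2 (side-effect rate 21≤35, cost 4261≤4342, duration 2≤8).

#4, #5, #6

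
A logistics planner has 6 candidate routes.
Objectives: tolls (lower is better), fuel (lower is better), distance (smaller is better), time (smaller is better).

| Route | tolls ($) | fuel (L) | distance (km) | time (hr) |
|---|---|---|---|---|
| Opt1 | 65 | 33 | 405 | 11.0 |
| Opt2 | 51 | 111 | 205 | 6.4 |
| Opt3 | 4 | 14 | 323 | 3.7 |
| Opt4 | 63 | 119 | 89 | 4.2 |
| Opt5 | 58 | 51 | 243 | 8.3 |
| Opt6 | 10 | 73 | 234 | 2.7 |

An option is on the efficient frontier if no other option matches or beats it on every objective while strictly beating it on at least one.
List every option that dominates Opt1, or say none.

Opt3: tolls 4≤65, fuel 14≤33, distance 323≤405, time 3.7≤11.0 — dominates Opt1.
Others (Opt2, Opt4, Opt5, Opt6) are each worse than Opt1 on at least one objective.

Opt3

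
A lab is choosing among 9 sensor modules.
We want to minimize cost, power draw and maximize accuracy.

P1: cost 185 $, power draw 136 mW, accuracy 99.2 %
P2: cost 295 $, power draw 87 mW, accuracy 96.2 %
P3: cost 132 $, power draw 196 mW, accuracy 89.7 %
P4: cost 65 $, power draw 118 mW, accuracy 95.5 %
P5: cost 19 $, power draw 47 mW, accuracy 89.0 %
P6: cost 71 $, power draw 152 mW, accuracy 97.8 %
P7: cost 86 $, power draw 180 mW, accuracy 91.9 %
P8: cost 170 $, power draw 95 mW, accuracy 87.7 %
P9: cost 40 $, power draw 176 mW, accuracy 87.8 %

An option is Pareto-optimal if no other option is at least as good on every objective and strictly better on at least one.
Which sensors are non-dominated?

P1, P2, P4, P5, P6

P1: not dominated (best accuracy).
P2: not dominated.
P3: dominated by P4 (cost 65≤132, power draw 118≤196, accuracy 95.5≥89.7).
P4: not dominated.
P5: not dominated (best cost).
P6: not dominated.
P7: dominated by P4 (cost 65≤86, power draw 118≤180, accuracy 95.5≥91.9).
P8: dominated by P5 (cost 19≤170, power draw 47≤95, accuracy 89.0≥87.7).
P9: dominated by P5 (cost 19≤40, power draw 47≤176, accuracy 89.0≥87.8).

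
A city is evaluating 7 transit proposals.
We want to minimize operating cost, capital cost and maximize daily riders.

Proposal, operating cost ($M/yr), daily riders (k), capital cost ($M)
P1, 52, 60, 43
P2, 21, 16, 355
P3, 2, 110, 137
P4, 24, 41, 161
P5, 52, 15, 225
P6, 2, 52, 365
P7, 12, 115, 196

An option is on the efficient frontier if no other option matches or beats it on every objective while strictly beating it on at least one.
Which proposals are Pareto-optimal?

P1: not dominated (best capital cost).
P2: dominated by P3 (operating cost 2≤21, daily riders 110≥16, capital cost 137≤355).
P3: not dominated.
P4: dominated by P3 (operating cost 2≤24, daily riders 110≥41, capital cost 137≤161).
P5: dominated by P1 (operating cost 52≤52, daily riders 60≥15, capital cost 43≤225).
P6: dominated by P3 (operating cost 2≤2, daily riders 110≥52, capital cost 137≤365).
P7: not dominated (best daily riders).

P1, P3, P7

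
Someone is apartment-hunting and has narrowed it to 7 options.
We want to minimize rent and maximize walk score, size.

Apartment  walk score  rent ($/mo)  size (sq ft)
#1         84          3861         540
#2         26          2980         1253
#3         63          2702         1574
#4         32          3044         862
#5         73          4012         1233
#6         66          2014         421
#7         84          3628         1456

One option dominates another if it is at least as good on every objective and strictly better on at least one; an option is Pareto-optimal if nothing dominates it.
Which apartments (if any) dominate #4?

#3

#3: walk score 63≥32, rent 2702≤3044, size 1574≥862 — dominates #4.
Others (#1, #2, #5, #6, #7) are each worse than #4 on at least one objective.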